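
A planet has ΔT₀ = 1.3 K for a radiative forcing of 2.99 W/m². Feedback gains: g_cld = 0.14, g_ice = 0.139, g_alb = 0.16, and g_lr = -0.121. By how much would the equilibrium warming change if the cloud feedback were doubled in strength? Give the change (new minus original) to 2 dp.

Original: g = 0.318, ΔT = 1.3/(1−0.318) = 1.9062 K.
With doubled cloud: g' = 0.458, ΔT' = 1.3/(1−0.458) = 2.3985 K.
Change = 2.3985 − 1.9062 = 0.49 K.

0.49 K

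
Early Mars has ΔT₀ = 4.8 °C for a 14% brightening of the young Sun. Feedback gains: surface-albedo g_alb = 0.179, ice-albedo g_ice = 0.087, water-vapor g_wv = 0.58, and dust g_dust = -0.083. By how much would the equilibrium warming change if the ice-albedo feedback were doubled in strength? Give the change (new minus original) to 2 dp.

Original: g = 0.763, ΔT = 4.8/(1−0.763) = 20.2532 °C.
With doubled ice-albedo: g' = 0.85, ΔT' = 4.8/(1−0.85) = 32.0000 °C.
Change = 32.0000 − 20.2532 = 11.75 °C.

11.75 °C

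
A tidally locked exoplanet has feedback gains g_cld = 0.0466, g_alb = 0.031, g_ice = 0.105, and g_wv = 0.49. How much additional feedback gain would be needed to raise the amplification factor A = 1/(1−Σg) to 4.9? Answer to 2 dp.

0.12

Current total gain = 0.6726.
Target gain for A = 4.9: g* = 1 − 1/4.9 = 0.7959.
Additional gain needed = 0.7959 − 0.6726 = 0.12.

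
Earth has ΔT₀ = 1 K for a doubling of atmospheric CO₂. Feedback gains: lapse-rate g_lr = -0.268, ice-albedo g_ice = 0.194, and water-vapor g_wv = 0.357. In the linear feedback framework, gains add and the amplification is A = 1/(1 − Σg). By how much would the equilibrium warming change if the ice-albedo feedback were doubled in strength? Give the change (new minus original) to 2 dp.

0.52 K

Original: g = 0.283, ΔT = 1/(1−0.283) = 1.3947 K.
With doubled ice-albedo: g' = 0.477, ΔT' = 1/(1−0.477) = 1.9120 K.
Change = 1.9120 − 1.3947 = 0.52 K.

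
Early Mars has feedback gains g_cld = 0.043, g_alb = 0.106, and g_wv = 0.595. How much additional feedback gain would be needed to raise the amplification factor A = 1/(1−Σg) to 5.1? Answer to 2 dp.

Current total gain = 0.744.
Target gain for A = 5.1: g* = 1 − 1/5.1 = 0.8039.
Additional gain needed = 0.8039 − 0.744 = 0.06.

0.06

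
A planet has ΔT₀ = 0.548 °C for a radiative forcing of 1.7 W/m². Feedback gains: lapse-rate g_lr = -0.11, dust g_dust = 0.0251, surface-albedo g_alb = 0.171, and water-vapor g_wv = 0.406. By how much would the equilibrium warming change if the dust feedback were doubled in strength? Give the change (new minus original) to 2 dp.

Original: g = 0.4921, ΔT = 0.548/(1−0.4921) = 1.0790 °C.
With doubled dust: g' = 0.5172, ΔT' = 0.548/(1−0.5172) = 1.1350 °C.
Change = 1.1350 − 1.0790 = 0.06 °C.

0.06 °C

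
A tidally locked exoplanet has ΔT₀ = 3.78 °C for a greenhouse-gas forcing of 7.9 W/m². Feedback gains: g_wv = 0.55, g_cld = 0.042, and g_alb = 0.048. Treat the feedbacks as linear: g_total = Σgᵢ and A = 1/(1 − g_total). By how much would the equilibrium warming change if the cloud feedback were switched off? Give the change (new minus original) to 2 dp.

-1.10 °C

Original: g = 0.64, ΔT = 3.78/(1−0.64) = 10.5000 °C.
Without cloud: g' = 0.598, ΔT' = 3.78/(1−0.598) = 9.4030 °C.
Change = 9.4030 − 10.5000 = -1.10 °C.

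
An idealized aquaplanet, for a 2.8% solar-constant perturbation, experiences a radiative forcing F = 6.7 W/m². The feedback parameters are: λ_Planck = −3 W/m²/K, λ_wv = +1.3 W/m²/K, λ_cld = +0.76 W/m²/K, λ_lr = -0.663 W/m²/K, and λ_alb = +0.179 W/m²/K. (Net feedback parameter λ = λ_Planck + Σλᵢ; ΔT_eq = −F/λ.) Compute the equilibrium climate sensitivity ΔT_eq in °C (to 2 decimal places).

4.71 °C

Net feedback parameter λ = (−3) + (+1.3) + (+0.76) + (-0.663) + (+0.179) = -1.424 W/m²/K.
ΔT = −F/λ = −6.7/(-1.424) = 4.71 °C.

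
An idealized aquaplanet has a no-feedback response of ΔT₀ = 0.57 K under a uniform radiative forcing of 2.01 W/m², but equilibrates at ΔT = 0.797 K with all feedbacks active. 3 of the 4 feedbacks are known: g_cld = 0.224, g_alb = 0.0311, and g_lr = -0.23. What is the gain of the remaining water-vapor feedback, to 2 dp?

Amplification A = ΔT/ΔT₀ = 0.797/0.57 = 1.398.
Total gain g = 1 − 1/A = 1 − 1/1.398 = 0.2847.
Known gains sum to 0.224 + 0.0311 − 0.23 = 0.0251.
g_wv = 0.2847 − 0.0251 = 0.26.

0.26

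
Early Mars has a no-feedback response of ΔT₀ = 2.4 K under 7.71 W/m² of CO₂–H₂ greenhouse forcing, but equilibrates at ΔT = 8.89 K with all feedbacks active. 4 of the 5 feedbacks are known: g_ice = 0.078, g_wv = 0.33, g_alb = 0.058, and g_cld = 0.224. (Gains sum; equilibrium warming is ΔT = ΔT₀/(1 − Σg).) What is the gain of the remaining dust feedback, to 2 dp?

0.04

Amplification A = ΔT/ΔT₀ = 8.89/2.4 = 3.704.
Total gain g = 1 − 1/A = 1 − 1/3.704 = 0.73.
Known gains sum to 0.078 + 0.33 + 0.058 + 0.224 = 0.69.
g_dust = 0.73 − 0.69 = 0.04.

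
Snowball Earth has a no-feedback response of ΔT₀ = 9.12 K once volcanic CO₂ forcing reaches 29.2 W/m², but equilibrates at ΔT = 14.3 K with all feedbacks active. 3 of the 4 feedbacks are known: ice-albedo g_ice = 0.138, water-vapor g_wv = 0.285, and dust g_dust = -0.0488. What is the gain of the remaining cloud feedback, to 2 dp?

Amplification A = ΔT/ΔT₀ = 14.3/9.12 = 1.568.
Total gain g = 1 − 1/A = 1 − 1/1.568 = 0.3622.
Known gains sum to 0.138 + 0.285 − 0.0488 = 0.3742.
g_cld = 0.3622 − 0.3742 = -0.01.

-0.01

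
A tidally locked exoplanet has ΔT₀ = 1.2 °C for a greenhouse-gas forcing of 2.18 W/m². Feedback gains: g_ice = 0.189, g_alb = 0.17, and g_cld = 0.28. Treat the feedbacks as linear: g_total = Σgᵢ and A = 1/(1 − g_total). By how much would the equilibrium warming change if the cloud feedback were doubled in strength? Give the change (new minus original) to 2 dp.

Original: g = 0.639, ΔT = 1.2/(1−0.639) = 3.3241 °C.
With doubled cloud: g' = 0.919, ΔT' = 1.2/(1−0.919) = 14.8148 °C.
Change = 14.8148 − 3.3241 = 11.49 °C.

11.49 °C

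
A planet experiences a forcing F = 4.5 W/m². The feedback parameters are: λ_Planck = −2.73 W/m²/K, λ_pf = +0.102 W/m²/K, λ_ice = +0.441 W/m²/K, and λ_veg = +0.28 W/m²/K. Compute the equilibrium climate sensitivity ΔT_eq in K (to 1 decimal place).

2.4 K

Net feedback parameter λ = (−2.73) + (+0.102) + (+0.441) + (+0.28) = -1.907 W/m²/K.
ΔT = −F/λ = −4.5/(-1.907) = 2.4 K.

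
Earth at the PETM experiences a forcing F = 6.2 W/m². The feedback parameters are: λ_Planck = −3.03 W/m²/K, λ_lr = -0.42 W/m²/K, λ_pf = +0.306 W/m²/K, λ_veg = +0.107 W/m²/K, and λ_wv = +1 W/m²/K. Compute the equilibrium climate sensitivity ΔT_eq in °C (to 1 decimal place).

Net feedback parameter λ = (−3.03) + (-0.42) + (+0.306) + (+0.107) + (+1) = -2.037 W/m²/K.
ΔT = −F/λ = −6.2/(-2.037) = 3.0 °C.

3.0 °C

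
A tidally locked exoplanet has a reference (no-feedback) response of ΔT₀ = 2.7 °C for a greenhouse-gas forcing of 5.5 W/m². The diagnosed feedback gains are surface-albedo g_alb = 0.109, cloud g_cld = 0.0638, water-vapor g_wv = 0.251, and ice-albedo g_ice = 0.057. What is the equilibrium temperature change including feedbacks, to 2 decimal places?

Total gain g = 0.109 + 0.0638 + 0.251 + 0.057 = 0.4808.
Amplification A = 1/(1 − 0.4808) = 1.926.
ΔT = 2.7 × 1.926 = 5.20 °C.

5.20 °C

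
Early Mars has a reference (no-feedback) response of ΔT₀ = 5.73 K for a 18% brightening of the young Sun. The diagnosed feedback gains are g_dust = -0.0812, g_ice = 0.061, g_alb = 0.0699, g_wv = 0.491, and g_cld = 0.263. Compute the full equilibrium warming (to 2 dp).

Total gain g = -0.0812 + 0.061 + 0.0699 + 0.491 + 0.263 = 0.8037.
Amplification A = 1/(1 − 0.8037) = 5.094.
ΔT = 5.73 × 5.094 = 29.19 K.

29.19 K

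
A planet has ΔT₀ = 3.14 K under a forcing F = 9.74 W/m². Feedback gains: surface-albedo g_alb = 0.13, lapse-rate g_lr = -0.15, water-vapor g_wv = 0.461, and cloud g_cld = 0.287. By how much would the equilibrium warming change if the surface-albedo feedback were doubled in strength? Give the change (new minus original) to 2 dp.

10.57 K

Original: g = 0.728, ΔT = 3.14/(1−0.728) = 11.5441 K.
With doubled surface-albedo: g' = 0.858, ΔT' = 3.14/(1−0.858) = 22.1127 K.
Change = 22.1127 − 11.5441 = 10.57 K.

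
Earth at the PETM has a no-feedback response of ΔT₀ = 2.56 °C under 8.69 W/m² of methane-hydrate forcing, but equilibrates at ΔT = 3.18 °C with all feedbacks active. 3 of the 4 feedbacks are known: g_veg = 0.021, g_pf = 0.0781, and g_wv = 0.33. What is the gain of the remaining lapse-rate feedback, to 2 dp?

-0.23

Amplification A = ΔT/ΔT₀ = 3.18/2.56 = 1.242.
Total gain g = 1 − 1/A = 1 − 1/1.242 = 0.1948.
Known gains sum to 0.021 + 0.0781 + 0.33 = 0.4291.
g_lr = 0.1948 − 0.4291 = -0.23.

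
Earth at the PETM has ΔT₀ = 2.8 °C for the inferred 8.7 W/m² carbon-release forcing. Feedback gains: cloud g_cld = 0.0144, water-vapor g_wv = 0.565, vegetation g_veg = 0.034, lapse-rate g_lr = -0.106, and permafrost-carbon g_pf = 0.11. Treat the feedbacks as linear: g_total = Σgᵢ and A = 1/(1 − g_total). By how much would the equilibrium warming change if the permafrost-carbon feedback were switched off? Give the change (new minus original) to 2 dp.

Original: g = 0.6174, ΔT = 2.8/(1−0.6174) = 7.3183 °C.
Without permafrost-carbon: g' = 0.5074, ΔT' = 2.8/(1−0.5074) = 5.6841 °C.
Change = 5.6841 − 7.3183 = -1.63 °C.

-1.63 °C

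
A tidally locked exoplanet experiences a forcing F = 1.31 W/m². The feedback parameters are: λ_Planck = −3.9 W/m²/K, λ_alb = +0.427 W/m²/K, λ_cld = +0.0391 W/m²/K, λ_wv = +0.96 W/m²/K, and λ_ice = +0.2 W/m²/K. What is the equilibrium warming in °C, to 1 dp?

Net feedback parameter λ = (−3.9) + (+0.427) + (+0.0391) + (+0.96) + (+0.2) = -2.2739 W/m²/K.
ΔT = −F/λ = −1.31/(-2.2739) = 0.6 °C.

0.6 °C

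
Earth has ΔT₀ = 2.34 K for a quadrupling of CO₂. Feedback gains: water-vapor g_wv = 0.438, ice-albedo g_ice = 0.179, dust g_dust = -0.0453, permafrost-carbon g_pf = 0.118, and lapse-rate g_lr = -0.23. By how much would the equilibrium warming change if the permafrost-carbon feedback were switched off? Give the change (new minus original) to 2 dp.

Original: g = 0.4597, ΔT = 2.34/(1−0.4597) = 4.3309 K.
Without permafrost-carbon: g' = 0.3417, ΔT' = 2.34/(1−0.3417) = 3.5546 K.
Change = 3.5546 − 4.3309 = -0.78 K.

-0.78 K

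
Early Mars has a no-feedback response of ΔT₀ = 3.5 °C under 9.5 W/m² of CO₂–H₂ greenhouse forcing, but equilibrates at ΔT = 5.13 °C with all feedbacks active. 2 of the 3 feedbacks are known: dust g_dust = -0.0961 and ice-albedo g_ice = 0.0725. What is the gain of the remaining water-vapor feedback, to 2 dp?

Amplification A = ΔT/ΔT₀ = 5.13/3.5 = 1.466.
Total gain g = 1 − 1/A = 1 − 1/1.466 = 0.3179.
Known gains sum to -0.0961 + 0.0725 = -0.0236.
g_wv = 0.3179 + 0.0236 = 0.34.

0.34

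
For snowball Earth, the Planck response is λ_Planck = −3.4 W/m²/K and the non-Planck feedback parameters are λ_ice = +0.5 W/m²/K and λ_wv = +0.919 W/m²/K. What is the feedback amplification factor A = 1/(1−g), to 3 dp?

Convert to gains: g_ice = 0.5/3.4 = 0.1471; g_wv = 0.919/3.4 = 0.2703.
Total gain g = 0.4174.
A = 1/(1 − 0.4174) = 1.716.

1.716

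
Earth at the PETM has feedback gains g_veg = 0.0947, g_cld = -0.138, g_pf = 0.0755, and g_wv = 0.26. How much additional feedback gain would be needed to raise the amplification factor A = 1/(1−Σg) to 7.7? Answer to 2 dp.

0.58

Current total gain = 0.2922.
Target gain for A = 7.7: g* = 1 − 1/7.7 = 0.8701.
Additional gain needed = 0.8701 − 0.2922 = 0.58.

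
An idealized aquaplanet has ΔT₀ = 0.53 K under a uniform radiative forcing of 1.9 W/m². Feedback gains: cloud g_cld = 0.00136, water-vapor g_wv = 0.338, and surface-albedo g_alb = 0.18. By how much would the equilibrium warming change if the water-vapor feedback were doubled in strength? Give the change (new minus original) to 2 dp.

2.61 K

Original: g = 0.51936, ΔT = 0.53/(1−0.51936) = 1.1027 K.
With doubled water-vapor: g' = 0.85736, ΔT' = 0.53/(1−0.85736) = 3.7156 K.
Change = 3.7156 − 1.1027 = 2.61 K.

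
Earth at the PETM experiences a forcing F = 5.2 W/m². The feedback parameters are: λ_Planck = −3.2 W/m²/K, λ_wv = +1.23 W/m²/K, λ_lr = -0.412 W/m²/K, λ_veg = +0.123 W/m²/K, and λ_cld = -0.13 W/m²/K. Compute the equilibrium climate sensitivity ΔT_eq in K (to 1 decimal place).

2.2 K

Net feedback parameter λ = (−3.2) + (+1.23) + (-0.412) + (+0.123) + (-0.13) = -2.389 W/m²/K.
ΔT = −F/λ = −5.2/(-2.389) = 2.2 K.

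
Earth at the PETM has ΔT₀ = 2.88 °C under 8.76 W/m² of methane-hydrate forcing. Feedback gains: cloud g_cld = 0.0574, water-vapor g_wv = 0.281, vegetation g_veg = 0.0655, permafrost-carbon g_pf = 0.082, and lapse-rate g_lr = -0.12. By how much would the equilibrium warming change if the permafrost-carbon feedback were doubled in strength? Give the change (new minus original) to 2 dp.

0.67 °C

Original: g = 0.3659, ΔT = 2.88/(1−0.3659) = 4.5419 °C.
With doubled permafrost-carbon: g' = 0.4479, ΔT' = 2.88/(1−0.4479) = 5.2164 °C.
Change = 5.2164 − 4.5419 = 0.67 °C.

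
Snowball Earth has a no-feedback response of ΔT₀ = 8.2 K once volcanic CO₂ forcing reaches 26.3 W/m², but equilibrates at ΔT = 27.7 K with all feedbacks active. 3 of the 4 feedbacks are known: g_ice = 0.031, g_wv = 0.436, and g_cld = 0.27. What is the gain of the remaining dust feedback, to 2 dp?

-0.03

Amplification A = ΔT/ΔT₀ = 27.7/8.2 = 3.378.
Total gain g = 1 − 1/A = 1 − 1/3.378 = 0.704.
Known gains sum to 0.031 + 0.436 + 0.27 = 0.737.
g_dust = 0.704 − 0.737 = -0.03.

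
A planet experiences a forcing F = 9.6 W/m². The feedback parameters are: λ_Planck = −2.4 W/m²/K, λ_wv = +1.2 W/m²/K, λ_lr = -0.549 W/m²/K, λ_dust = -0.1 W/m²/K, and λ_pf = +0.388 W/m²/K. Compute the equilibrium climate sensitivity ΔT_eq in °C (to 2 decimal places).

6.57 °C

Net feedback parameter λ = (−2.4) + (+1.2) + (-0.549) + (-0.1) + (+0.388) = -1.461 W/m²/K.
ΔT = −F/λ = −9.6/(-1.461) = 6.57 °C.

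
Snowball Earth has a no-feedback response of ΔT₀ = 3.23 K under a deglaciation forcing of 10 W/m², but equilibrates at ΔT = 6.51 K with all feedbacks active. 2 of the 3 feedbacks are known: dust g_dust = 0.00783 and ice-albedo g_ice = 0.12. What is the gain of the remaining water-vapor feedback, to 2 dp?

Amplification A = ΔT/ΔT₀ = 6.51/3.23 = 2.015.
Total gain g = 1 − 1/A = 1 − 1/2.015 = 0.5037.
Known gains sum to 0.00783 + 0.12 = 0.12783.
g_wv = 0.5037 − 0.12783 = 0.38.

0.38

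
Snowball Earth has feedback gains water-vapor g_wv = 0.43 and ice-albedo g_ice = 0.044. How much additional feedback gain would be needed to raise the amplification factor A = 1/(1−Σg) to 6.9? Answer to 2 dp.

Current total gain = 0.474.
Target gain for A = 6.9: g* = 1 − 1/6.9 = 0.8551.
Additional gain needed = 0.8551 − 0.474 = 0.38.

0.38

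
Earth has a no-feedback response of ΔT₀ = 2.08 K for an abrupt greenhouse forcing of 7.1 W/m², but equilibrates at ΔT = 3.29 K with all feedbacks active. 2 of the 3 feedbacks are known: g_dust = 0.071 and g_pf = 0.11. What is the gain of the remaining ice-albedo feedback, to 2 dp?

0.19

Amplification A = ΔT/ΔT₀ = 3.29/2.08 = 1.582.
Total gain g = 1 − 1/A = 1 − 1/1.582 = 0.3679.
Known gains sum to 0.071 + 0.11 = 0.181.
g_ice = 0.3679 − 0.181 = 0.19.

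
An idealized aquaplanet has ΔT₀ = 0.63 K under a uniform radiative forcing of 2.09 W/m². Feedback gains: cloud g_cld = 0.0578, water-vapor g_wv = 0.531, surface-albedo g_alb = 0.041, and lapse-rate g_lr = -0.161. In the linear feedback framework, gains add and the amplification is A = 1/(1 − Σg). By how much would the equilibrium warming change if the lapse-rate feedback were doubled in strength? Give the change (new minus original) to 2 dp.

-0.28 K

Original: g = 0.4688, ΔT = 0.63/(1−0.4688) = 1.1860 K.
With doubled lapse-rate: g' = 0.3078, ΔT' = 0.63/(1−0.3078) = 0.9101 K.
Change = 0.9101 − 1.1860 = -0.28 K.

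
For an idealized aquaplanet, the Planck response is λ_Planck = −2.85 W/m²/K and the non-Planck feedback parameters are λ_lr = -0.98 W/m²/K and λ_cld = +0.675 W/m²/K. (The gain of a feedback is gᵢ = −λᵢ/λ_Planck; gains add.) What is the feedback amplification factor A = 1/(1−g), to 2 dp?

0.90

Convert to gains: g_lr = -0.98/2.85 = -0.3439; g_cld = 0.675/2.85 = 0.2368.
Total gain g = -0.1071.
A = 1/(1 + 0.1071) = 0.90.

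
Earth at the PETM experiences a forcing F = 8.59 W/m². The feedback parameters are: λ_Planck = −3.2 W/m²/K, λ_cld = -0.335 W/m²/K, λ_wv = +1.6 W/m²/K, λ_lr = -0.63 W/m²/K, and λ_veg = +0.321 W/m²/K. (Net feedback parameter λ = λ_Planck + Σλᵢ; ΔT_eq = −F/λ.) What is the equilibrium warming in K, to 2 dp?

3.83 K

Net feedback parameter λ = (−3.2) + (-0.335) + (+1.6) + (-0.63) + (+0.321) = -2.244 W/m²/K.
ΔT = −F/λ = −8.59/(-2.244) = 3.83 K.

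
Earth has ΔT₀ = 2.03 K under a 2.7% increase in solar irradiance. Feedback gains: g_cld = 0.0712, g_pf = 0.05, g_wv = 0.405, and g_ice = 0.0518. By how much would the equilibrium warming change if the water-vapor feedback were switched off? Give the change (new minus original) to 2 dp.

-2.36 K

Original: g = 0.578, ΔT = 2.03/(1−0.578) = 4.8104 K.
Without water-vapor: g' = 0.173, ΔT' = 2.03/(1−0.173) = 2.4547 K.
Change = 2.4547 − 4.8104 = -2.36 K.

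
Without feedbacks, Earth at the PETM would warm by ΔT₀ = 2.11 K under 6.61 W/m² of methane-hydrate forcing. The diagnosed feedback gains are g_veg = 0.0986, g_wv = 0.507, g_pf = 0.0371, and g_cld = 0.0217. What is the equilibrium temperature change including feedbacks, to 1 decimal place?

6.3 K

Total gain g = 0.0986 + 0.507 + 0.0371 + 0.0217 = 0.6644.
Amplification A = 1/(1 − 0.6644) = 2.98.
ΔT = 2.11 × 2.98 = 6.3 K.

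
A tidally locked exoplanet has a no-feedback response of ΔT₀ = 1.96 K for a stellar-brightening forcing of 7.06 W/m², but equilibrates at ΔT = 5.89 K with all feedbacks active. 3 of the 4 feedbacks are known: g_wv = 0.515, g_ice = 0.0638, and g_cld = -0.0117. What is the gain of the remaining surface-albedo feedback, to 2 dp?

Amplification A = ΔT/ΔT₀ = 5.89/1.96 = 3.005.
Total gain g = 1 − 1/A = 1 − 1/3.005 = 0.6672.
Known gains sum to 0.515 + 0.0638 − 0.0117 = 0.5671.
g_alb = 0.6672 − 0.5671 = 0.10.

0.10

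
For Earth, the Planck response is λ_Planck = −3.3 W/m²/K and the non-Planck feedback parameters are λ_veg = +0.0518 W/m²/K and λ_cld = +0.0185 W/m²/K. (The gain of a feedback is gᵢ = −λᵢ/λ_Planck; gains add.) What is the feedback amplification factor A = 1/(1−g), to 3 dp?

1.022

Convert to gains: g_veg = 0.0518/3.3 = 0.0157; g_cld = 0.0185/3.3 = 0.005606.
Total gain g = 0.021306.
A = 1/(1 − 0.021306) = 1.022.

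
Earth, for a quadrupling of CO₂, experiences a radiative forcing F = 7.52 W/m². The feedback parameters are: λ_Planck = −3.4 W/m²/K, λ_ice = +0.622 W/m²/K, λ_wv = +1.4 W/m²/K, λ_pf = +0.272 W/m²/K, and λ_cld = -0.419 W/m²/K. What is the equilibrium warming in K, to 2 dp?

4.93 K

Net feedback parameter λ = (−3.4) + (+0.622) + (+1.4) + (+0.272) + (-0.419) = -1.525 W/m²/K.
ΔT = −F/λ = −7.52/(-1.525) = 4.93 K.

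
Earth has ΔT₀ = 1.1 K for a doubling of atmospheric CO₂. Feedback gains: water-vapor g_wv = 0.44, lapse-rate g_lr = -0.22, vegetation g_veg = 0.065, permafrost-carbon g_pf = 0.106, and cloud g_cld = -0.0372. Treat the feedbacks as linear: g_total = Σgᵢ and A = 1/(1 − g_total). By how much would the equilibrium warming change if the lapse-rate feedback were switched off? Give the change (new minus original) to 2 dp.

Original: g = 0.3538, ΔT = 1.1/(1−0.3538) = 1.7023 K.
Without lapse-rate: g' = 0.5738, ΔT' = 1.1/(1−0.5738) = 2.5809 K.
Change = 2.5809 − 1.7023 = 0.88 K.

0.88 K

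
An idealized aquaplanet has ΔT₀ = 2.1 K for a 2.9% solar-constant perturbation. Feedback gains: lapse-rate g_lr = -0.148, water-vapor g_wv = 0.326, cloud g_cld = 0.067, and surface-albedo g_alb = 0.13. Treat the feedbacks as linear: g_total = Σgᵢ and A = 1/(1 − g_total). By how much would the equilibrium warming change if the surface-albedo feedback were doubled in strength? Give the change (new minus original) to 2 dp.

Original: g = 0.375, ΔT = 2.1/(1−0.375) = 3.3600 K.
With doubled surface-albedo: g' = 0.505, ΔT' = 2.1/(1−0.505) = 4.2424 K.
Change = 4.2424 − 3.3600 = 0.88 K.

0.88 K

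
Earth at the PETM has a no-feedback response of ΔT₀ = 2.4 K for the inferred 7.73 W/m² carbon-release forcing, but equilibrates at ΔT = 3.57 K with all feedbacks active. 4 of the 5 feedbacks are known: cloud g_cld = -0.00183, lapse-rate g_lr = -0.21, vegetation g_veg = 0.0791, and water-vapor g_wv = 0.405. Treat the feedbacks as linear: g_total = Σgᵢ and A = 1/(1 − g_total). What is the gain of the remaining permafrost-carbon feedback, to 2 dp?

Amplification A = ΔT/ΔT₀ = 3.57/2.4 = 1.488.
Total gain g = 1 − 1/A = 1 − 1/1.488 = 0.328.
Known gains sum to -0.00183 − 0.21 + 0.0791 + 0.405 = 0.27227.
g_pf = 0.328 − 0.27227 = 0.06.

0.06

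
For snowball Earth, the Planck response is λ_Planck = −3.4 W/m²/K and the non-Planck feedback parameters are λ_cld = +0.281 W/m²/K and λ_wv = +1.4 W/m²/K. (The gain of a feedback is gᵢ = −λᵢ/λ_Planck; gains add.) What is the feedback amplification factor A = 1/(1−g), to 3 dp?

Convert to gains: g_cld = 0.281/3.4 = 0.08265; g_wv = 1.4/3.4 = 0.4118.
Total gain g = 0.49445.
A = 1/(1 − 0.49445) = 1.978.

1.978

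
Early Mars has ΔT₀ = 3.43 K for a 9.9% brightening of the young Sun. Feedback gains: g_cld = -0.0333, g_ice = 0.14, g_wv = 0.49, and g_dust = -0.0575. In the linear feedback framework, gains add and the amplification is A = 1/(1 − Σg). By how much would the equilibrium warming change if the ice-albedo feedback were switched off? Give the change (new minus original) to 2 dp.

-1.73 K

Original: g = 0.5392, ΔT = 3.43/(1−0.5392) = 7.4436 K.
Without ice-albedo: g' = 0.3992, ΔT' = 3.43/(1−0.3992) = 5.7091 K.
Change = 5.7091 − 7.4436 = -1.73 K.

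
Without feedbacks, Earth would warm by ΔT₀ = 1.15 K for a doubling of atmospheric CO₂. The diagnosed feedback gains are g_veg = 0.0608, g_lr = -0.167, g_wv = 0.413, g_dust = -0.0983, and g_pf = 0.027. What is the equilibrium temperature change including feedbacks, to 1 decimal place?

Total gain g = 0.0608 − 0.167 + 0.413 − 0.0983 + 0.027 = 0.2355.
Amplification A = 1/(1 − 0.2355) = 1.308.
ΔT = 1.15 × 1.308 = 1.5 K.

1.5 K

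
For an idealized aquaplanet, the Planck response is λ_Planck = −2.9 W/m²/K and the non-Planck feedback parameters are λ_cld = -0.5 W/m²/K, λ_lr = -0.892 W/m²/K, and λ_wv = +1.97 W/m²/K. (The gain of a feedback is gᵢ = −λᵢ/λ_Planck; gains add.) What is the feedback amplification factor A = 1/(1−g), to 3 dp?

Convert to gains: g_cld = -0.5/2.9 = -0.1724; g_lr = -0.892/2.9 = -0.3076; g_wv = 1.97/2.9 = 0.6793.
Total gain g = 0.1993.
A = 1/(1 − 0.1993) = 1.249.

1.249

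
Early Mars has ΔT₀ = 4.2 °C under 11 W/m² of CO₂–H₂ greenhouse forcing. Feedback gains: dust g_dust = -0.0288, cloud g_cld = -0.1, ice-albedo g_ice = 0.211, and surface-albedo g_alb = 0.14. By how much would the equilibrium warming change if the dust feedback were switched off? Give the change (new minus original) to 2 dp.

0.21 °C

Original: g = 0.2222, ΔT = 4.2/(1−0.2222) = 5.3998 °C.
Without dust: g' = 0.251, ΔT' = 4.2/(1−0.251) = 5.6075 °C.
Change = 5.6075 − 5.3998 = 0.21 °C.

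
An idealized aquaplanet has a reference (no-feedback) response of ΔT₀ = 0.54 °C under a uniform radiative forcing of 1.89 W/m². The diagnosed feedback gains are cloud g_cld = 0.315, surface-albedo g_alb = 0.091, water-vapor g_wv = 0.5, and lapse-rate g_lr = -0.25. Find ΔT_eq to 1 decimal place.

Total gain g = 0.315 + 0.091 + 0.5 − 0.25 = 0.656.
Amplification A = 1/(1 − 0.656) = 2.907.
ΔT = 0.54 × 2.907 = 1.6 °C.

1.6 °C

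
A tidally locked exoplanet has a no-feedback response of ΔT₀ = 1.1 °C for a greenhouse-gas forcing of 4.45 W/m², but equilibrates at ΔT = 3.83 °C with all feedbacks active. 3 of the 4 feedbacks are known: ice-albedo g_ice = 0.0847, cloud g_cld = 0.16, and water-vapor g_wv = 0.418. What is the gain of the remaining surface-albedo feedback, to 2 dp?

0.05

Amplification A = ΔT/ΔT₀ = 3.83/1.1 = 3.482.
Total gain g = 1 − 1/A = 1 − 1/3.482 = 0.7128.
Known gains sum to 0.0847 + 0.16 + 0.418 = 0.6627.
g_alb = 0.7128 − 0.6627 = 0.05.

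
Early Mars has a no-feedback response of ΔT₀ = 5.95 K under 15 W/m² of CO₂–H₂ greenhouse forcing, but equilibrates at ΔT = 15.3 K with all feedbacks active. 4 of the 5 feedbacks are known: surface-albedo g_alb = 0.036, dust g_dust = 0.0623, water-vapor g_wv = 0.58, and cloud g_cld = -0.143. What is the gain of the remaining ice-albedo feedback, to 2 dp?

0.08

Amplification A = ΔT/ΔT₀ = 15.3/5.95 = 2.571.
Total gain g = 1 − 1/A = 1 − 1/2.571 = 0.611.
Known gains sum to 0.036 + 0.0623 + 0.58 − 0.143 = 0.5353.
g_ice = 0.611 − 0.5353 = 0.08.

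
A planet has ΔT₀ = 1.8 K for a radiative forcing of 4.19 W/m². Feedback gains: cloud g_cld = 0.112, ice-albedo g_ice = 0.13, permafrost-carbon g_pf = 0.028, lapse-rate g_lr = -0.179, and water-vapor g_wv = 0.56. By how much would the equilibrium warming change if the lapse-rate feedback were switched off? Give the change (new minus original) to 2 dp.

Original: g = 0.651, ΔT = 1.8/(1−0.651) = 5.1576 K.
Without lapse-rate: g' = 0.83, ΔT' = 1.8/(1−0.83) = 10.5882 K.
Change = 10.5882 − 5.1576 = 5.43 K.

5.43 K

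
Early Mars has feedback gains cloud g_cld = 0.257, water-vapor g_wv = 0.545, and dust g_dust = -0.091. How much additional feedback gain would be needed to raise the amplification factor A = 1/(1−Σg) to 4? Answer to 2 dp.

0.04

Current total gain = 0.711.
Target gain for A = 4: g* = 1 − 1/4 = 0.75.
Additional gain needed = 0.75 − 0.711 = 0.04.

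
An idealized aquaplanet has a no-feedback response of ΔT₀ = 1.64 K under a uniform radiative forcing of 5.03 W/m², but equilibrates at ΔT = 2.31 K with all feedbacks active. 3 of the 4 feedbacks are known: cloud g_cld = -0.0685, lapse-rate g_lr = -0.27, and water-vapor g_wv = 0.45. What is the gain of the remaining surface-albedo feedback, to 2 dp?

Amplification A = ΔT/ΔT₀ = 2.31/1.64 = 1.409.
Total gain g = 1 − 1/A = 1 − 1/1.409 = 0.2903.
Known gains sum to -0.0685 − 0.27 + 0.45 = 0.1115.
g_alb = 0.2903 − 0.1115 = 0.18.

0.18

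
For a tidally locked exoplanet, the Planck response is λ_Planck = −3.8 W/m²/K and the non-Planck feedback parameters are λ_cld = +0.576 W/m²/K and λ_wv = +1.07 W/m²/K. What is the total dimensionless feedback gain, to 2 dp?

Convert to gains: g_cld = 0.576/3.8 = 0.1516; g_wv = 1.07/3.8 = 0.2816.
Total gain g = 0.4332.

0.43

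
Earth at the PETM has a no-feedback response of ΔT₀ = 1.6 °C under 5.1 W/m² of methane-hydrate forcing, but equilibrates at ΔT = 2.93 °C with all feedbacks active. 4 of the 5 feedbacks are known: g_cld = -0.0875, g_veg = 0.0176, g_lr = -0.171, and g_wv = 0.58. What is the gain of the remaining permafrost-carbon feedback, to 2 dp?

Amplification A = ΔT/ΔT₀ = 2.93/1.6 = 1.831.
Total gain g = 1 − 1/A = 1 − 1/1.831 = 0.4539.
Known gains sum to -0.0875 + 0.0176 − 0.171 + 0.58 = 0.3391.
g_pf = 0.4539 − 0.3391 = 0.11.

0.11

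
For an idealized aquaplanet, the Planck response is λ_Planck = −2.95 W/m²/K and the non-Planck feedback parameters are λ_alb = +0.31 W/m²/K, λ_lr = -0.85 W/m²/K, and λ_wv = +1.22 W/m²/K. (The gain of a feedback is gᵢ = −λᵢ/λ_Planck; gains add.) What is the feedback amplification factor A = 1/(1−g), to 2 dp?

Convert to gains: g_alb = 0.31/2.95 = 0.1051; g_lr = -0.85/2.95 = -0.2881; g_wv = 1.22/2.95 = 0.4136.
Total gain g = 0.2306.
A = 1/(1 − 0.2306) = 1.30.

1.30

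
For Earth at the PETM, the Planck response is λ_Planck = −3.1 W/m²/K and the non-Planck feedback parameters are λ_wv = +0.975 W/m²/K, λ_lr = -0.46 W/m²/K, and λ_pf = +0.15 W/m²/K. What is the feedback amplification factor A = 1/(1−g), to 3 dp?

1.273

Convert to gains: g_wv = 0.975/3.1 = 0.3145; g_lr = -0.46/3.1 = -0.1484; g_pf = 0.15/3.1 = 0.04839.
Total gain g = 0.21449.
A = 1/(1 − 0.21449) = 1.273.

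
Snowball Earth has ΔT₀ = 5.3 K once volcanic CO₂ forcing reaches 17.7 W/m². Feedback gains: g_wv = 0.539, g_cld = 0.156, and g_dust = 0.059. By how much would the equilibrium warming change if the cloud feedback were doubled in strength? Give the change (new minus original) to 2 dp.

37.34 K

Original: g = 0.754, ΔT = 5.3/(1−0.754) = 21.5447 K.
With doubled cloud: g' = 0.91, ΔT' = 5.3/(1−0.91) = 58.8889 K.
Change = 58.8889 − 21.5447 = 37.34 K.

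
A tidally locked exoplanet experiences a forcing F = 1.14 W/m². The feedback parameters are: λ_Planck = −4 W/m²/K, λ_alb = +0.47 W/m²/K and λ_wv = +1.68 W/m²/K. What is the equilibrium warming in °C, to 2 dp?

Net feedback parameter λ = (−4) + (+0.47) + (+1.68) = -1.85 W/m²/K.
ΔT = −F/λ = −1.14/(-1.85) = 0.62 °C.

0.62 °C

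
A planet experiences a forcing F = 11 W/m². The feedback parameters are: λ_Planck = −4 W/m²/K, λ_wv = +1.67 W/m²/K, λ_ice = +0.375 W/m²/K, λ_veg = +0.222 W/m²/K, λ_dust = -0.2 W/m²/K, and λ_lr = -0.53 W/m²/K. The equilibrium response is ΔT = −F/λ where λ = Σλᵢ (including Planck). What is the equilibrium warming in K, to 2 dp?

Net feedback parameter λ = (−4) + (+1.67) + (+0.375) + (+0.222) + (-0.2) + (-0.53) = -2.463 W/m²/K.
ΔT = −F/λ = −11/(-2.463) = 4.47 K.

4.47 K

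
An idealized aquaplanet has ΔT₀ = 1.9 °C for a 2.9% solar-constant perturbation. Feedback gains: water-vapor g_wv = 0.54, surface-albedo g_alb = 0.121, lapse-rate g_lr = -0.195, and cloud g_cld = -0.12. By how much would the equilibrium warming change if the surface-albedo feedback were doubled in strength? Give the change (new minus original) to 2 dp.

Original: g = 0.346, ΔT = 1.9/(1−0.346) = 2.9052 °C.
With doubled surface-albedo: g' = 0.467, ΔT' = 1.9/(1−0.467) = 3.5647 °C.
Change = 3.5647 − 2.9052 = 0.66 °C.

0.66 °C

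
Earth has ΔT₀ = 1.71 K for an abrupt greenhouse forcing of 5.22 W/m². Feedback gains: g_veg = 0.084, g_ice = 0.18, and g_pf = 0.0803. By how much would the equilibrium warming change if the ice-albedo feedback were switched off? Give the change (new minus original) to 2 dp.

-0.56 K

Original: g = 0.3443, ΔT = 1.71/(1−0.3443) = 2.6079 K.
Without ice-albedo: g' = 0.1643, ΔT' = 1.71/(1−0.1643) = 2.0462 K.
Change = 2.0462 − 2.6079 = -0.56 K.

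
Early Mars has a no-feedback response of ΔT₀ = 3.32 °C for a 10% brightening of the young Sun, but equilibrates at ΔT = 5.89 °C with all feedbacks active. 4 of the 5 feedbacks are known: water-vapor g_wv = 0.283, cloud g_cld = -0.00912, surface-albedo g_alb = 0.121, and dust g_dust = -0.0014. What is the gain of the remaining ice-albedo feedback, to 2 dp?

0.04

Amplification A = ΔT/ΔT₀ = 5.89/3.32 = 1.774.
Total gain g = 1 − 1/A = 1 − 1/1.774 = 0.4363.
Known gains sum to 0.283 − 0.00912 + 0.121 − 0.0014 = 0.39348.
g_ice = 0.4363 − 0.39348 = 0.04.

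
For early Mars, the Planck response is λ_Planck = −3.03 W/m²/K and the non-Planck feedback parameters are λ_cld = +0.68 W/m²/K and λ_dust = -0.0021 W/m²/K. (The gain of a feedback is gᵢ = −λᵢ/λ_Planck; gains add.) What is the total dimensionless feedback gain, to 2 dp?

Convert to gains: g_cld = 0.68/3.03 = 0.2244; g_dust = -0.0021/3.03 = -0.000693.
Total gain g = 0.223707.

0.22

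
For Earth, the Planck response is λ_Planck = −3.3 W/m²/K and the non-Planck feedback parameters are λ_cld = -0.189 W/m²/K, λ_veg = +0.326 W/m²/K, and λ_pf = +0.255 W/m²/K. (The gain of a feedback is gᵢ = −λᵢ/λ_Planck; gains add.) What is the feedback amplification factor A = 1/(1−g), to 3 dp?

1.135

Convert to gains: g_cld = -0.189/3.3 = -0.05727; g_veg = 0.326/3.3 = 0.09879; g_pf = 0.255/3.3 = 0.07727.
Total gain g = 0.11879.
A = 1/(1 − 0.11879) = 1.135.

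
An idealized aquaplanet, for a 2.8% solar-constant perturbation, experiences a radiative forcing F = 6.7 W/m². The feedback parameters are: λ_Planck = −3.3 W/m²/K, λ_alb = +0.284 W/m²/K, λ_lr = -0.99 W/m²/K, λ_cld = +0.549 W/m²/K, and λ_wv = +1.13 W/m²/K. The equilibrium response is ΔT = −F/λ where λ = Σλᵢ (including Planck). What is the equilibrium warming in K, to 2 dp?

Net feedback parameter λ = (−3.3) + (+0.284) + (-0.99) + (+0.549) + (+1.13) = -2.327 W/m²/K.
ΔT = −F/λ = −6.7/(-2.327) = 2.88 K.

2.88 K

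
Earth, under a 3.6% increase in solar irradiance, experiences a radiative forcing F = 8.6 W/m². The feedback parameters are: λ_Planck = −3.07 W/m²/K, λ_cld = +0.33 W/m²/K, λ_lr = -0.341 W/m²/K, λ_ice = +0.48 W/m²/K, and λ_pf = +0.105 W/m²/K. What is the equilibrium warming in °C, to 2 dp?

Net feedback parameter λ = (−3.07) + (+0.33) + (-0.341) + (+0.48) + (+0.105) = -2.496 W/m²/K.
ΔT = −F/λ = −8.6/(-2.496) = 3.45 °C.

3.45 °C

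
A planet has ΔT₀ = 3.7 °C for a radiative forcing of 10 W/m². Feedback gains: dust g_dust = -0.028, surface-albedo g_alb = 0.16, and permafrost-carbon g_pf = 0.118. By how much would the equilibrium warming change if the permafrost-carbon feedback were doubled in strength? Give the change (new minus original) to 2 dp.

Original: g = 0.25, ΔT = 3.7/(1−0.25) = 4.9333 °C.
With doubled permafrost-carbon: g' = 0.368, ΔT' = 3.7/(1−0.368) = 5.8544 °C.
Change = 5.8544 − 4.9333 = 0.92 °C.

0.92 °C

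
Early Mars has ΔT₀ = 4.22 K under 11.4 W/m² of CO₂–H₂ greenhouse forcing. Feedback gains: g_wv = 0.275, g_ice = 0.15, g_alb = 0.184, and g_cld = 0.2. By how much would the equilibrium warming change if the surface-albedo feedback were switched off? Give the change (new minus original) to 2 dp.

Original: g = 0.809, ΔT = 4.22/(1−0.809) = 22.0942 K.
Without surface-albedo: g' = 0.625, ΔT' = 4.22/(1−0.625) = 11.2533 K.
Change = 11.2533 − 22.0942 = -10.84 K.

-10.84 K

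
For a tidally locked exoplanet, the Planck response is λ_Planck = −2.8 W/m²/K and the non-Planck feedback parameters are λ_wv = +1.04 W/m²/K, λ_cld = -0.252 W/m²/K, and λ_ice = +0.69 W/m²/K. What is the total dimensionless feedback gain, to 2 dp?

0.53

Convert to gains: g_wv = 1.04/2.8 = 0.3714; g_cld = -0.252/2.8 = -0.09; g_ice = 0.69/2.8 = 0.2464.
Total gain g = 0.5278.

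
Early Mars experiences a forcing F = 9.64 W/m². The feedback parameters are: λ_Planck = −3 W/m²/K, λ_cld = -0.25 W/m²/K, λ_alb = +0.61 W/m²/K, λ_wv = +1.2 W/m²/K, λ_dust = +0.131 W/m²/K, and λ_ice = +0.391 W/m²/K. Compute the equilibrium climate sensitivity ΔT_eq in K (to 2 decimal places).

Net feedback parameter λ = (−3) + (-0.25) + (+0.61) + (+1.2) + (+0.131) + (+0.391) = -0.918 W/m²/K.
ΔT = −F/λ = −9.64/(-0.918) = 10.50 K.

10.50 K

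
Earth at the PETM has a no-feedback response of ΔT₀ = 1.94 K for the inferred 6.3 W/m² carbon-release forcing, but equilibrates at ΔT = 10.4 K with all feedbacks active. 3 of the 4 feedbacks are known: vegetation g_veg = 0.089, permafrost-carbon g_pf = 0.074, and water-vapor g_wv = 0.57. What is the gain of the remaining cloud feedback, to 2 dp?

Amplification A = ΔT/ΔT₀ = 10.4/1.94 = 5.361.
Total gain g = 1 − 1/A = 1 − 1/5.361 = 0.8135.
Known gains sum to 0.089 + 0.074 + 0.57 = 0.733.
g_cld = 0.8135 − 0.733 = 0.08.

0.08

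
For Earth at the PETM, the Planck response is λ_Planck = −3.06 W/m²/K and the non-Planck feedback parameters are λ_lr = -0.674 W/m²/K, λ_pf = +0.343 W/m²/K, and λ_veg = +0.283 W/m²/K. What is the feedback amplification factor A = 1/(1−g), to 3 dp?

0.985

Convert to gains: g_lr = -0.674/3.06 = -0.2203; g_pf = 0.343/3.06 = 0.1121; g_veg = 0.283/3.06 = 0.09248.
Total gain g = -0.01572.
A = 1/(1 + 0.01572) = 0.985.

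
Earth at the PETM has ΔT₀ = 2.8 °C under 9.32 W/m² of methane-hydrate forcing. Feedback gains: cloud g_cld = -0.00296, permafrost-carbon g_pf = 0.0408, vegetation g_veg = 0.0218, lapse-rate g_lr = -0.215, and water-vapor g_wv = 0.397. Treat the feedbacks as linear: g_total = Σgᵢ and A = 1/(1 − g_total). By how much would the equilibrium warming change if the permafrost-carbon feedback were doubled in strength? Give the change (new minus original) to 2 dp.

Original: g = 0.24164, ΔT = 2.8/(1−0.24164) = 3.6922 °C.
With doubled permafrost-carbon: g' = 0.28244, ΔT' = 2.8/(1−0.28244) = 3.9021 °C.
Change = 3.9021 − 3.6922 = 0.21 °C.

0.21 °C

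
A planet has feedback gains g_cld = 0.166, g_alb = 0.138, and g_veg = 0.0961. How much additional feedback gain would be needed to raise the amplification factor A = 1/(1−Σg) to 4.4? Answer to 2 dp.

Current total gain = 0.4001.
Target gain for A = 4.4: g* = 1 − 1/4.4 = 0.7727.
Additional gain needed = 0.7727 − 0.4001 = 0.37.

0.37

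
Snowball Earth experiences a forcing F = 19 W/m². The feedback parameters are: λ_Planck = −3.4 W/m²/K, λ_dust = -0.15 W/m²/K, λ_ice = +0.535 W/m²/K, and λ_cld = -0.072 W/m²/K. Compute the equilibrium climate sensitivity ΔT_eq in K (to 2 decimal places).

Net feedback parameter λ = (−3.4) + (-0.15) + (+0.535) + (-0.072) = -3.087 W/m²/K.
ΔT = −F/λ = −19/(-3.087) = 6.15 K.

6.15 K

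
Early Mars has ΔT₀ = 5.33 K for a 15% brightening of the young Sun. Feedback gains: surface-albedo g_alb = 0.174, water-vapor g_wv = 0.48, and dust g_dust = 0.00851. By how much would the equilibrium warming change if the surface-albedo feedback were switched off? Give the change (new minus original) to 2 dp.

-5.37 K

Original: g = 0.66251, ΔT = 5.33/(1−0.66251) = 15.7931 K.
Without surface-albedo: g' = 0.48851, ΔT' = 5.33/(1−0.48851) = 10.4205 K.
Change = 10.4205 − 15.7931 = -5.37 K.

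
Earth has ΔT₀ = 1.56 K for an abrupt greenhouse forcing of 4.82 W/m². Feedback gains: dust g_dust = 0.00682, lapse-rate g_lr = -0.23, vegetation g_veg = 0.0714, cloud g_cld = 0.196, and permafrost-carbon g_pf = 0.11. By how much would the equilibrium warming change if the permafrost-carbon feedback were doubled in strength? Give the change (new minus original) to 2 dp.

Original: g = 0.15422, ΔT = 1.56/(1−0.15422) = 1.8445 K.
With doubled permafrost-carbon: g' = 0.26422, ΔT' = 1.56/(1−0.26422) = 2.1202 K.
Change = 2.1202 − 1.8445 = 0.28 K.

0.28 K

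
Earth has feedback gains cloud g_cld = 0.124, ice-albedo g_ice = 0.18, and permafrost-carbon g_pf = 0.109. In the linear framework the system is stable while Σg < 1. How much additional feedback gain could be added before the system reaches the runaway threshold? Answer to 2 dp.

0.59

Current total gain = 0.124 + 0.18 + 0.109 = 0.413.
Margin to runaway = 1 − 0.413 = 0.59.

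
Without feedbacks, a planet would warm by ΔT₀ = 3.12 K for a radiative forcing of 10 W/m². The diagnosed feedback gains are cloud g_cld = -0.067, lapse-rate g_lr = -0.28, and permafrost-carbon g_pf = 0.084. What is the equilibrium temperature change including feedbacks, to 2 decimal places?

Total gain g = -0.067 − 0.28 + 0.084 = -0.263.
Amplification A = 1/(1 + 0.263) = 0.7918.
ΔT = 3.12 × 0.7918 = 2.47 K.

2.47 K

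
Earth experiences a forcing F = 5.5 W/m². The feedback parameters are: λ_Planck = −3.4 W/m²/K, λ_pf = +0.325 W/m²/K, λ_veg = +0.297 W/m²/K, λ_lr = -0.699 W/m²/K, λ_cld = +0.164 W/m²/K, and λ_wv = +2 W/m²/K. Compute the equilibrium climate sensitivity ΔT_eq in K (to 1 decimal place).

4.2 K

Net feedback parameter λ = (−3.4) + (+0.325) + (+0.297) + (-0.699) + (+0.164) + (+2) = -1.313 W/m²/K.
ΔT = −F/λ = −5.5/(-1.313) = 4.2 K.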